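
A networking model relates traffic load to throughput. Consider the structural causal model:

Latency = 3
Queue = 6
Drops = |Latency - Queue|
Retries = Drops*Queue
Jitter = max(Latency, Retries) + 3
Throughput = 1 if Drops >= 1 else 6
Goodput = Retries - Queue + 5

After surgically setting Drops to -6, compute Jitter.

do(Drops=-6) replaces the equation Drops = |Latency - Queue| with the constant Drops = -6.
Retries = Drops*Queue  [with Drops=-6, Queue=6]  = -36
Jitter = max(Latency, Retries) + 3  [with Latency=3, Retries=-36]  = 6

6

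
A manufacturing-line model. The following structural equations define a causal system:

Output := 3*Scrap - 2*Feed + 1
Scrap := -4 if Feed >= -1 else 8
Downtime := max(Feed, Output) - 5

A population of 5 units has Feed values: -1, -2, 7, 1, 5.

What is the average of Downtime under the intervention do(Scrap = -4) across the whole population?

-3

Every unit gets Scrap=-4 under the intervention. Downtime values become -6, -7, 2, -4, 0; E[Downtime|do(Scrap=-4)] = -3.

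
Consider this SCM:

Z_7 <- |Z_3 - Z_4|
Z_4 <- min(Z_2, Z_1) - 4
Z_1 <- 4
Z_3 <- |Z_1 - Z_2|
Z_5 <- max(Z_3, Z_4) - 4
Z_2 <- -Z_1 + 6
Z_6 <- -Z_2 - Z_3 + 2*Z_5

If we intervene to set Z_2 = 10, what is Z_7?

Under do(Z_2=10), the mechanism Z_2 <- -Z_1 + 6 is discarded; Z_2 is fixed at 10.
Z_3 = |Z_1 - Z_2|  [with Z_1=4, Z_2=10]  = 6
Z_4 = min(Z_2, Z_1) - 4  [with Z_2=10, Z_1=4]  = 0
Z_7 = |Z_3 - Z_4|  [with Z_3=6, Z_4=0]  = 6

6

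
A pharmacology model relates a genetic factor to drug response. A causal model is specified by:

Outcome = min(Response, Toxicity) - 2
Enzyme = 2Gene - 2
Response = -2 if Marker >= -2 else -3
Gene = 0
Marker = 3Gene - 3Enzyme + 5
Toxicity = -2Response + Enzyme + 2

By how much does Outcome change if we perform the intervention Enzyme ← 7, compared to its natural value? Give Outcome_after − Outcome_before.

-1

Under do(Enzyme=7), the mechanism Enzyme = 2Gene - 2 is discarded; Enzyme is fixed at 7.
Marker = 3Gene - 3Enzyme + 5  [with Gene=0, Enzyme=7]  = -16
Response = -2 if Marker >= -2 else -3  [with Marker=-16]  = -3
Toxicity = -2Response + Enzyme + 2  [with Response=-3, Enzyme=7]  = 15
Outcome = min(Response, Toxicity) - 2  [with Response=-3, Toxicity=15]  = -5
Without intervention: Enzyme = 2Gene - 2  [with Gene=0]  = -2; Marker = 3Gene - 3Enzyme + 5  [with Gene=0, Enzyme=-2]  = 11; Response = -2 if Marker >= -2 else -3  [with Marker=11]  = -2; Toxicity = -2Response + Enzyme + 2  [with Response=-2, Enzyme=-2]  = 4; Outcome = min(Response, Toxicity) - 2  [with Response=-2, Toxicity=4]  = -4.
Change = -5 − (-4) = -1.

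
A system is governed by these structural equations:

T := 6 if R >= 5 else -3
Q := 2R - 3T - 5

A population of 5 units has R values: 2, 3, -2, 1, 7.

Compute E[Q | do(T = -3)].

Under do(T=-3), T's equation is replaced by T=-3 for every unit. Per-unit Q: 8, 10, 0, 6, 18. Mean = 8.4.

8.4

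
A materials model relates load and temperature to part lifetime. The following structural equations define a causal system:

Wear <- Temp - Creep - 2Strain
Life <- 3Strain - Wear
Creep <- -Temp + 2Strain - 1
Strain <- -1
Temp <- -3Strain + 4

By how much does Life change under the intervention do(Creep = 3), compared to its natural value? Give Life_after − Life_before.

do(Creep=3) replaces the equation Creep <- -Temp + 2Strain - 1 with the constant Creep = 3.
Temp = -3Strain + 4  [with Strain=-1]  = 7
Wear = Temp - Creep - 2Strain  [with Temp=7, Creep=3, Strain=-1]  = 6
Life = 3Strain - Wear  [with Strain=-1, Wear=6]  = -9
Without intervention: Temp = -3Strain + 4  [with Strain=-1]  = 7; Creep = -Temp + 2Strain - 1  [with Temp=7, Strain=-1]  = -10; Wear = Temp - Creep - 2Strain  [with Temp=7, Creep=-10, Strain=-1]  = 19; Life = 3Strain - Wear  [with Strain=-1, Wear=19]  = -22.
Change = -9 − (-22) = 13.

13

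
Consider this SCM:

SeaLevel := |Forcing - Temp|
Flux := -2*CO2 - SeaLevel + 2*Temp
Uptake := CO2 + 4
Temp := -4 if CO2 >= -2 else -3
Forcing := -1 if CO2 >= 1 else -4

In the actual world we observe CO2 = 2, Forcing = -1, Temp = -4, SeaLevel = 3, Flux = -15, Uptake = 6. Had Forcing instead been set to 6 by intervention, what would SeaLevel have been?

10

Under do(Forcing=6), the mechanism Forcing := -1 if CO2 >= 1 else -4 is discarded; Forcing is fixed at 6.
Temp = -4 if CO2 >= -2 else -3  [with CO2=2]  = -4
SeaLevel = |Forcing - Temp|  [with Forcing=6, Temp=-4]  = 10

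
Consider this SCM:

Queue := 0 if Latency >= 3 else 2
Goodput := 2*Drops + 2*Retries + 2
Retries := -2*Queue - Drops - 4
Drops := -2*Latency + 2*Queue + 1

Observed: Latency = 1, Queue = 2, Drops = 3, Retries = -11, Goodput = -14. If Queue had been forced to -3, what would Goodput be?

6

do(Queue=-3) replaces the equation Queue := 0 if Latency >= 3 else 2 with the constant Queue = -3.
Drops = -2*Latency + 2*Queue + 1  [with Latency=1, Queue=-3]  = -7
Retries = -2*Queue - Drops - 4  [with Queue=-3, Drops=-7]  = 9
Goodput = 2*Drops + 2*Retries + 2  [with Drops=-7, Retries=9]  = 6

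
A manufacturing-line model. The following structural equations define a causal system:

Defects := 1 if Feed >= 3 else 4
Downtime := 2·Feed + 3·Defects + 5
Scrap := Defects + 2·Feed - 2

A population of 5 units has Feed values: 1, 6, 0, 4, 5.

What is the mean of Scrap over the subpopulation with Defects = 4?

3

Observing Defects=4 restricts to units where Defects's equation naturally yields 4: Feed ∈ {1, 0}. In that subpopulation Scrap = 4, 2, mean 3.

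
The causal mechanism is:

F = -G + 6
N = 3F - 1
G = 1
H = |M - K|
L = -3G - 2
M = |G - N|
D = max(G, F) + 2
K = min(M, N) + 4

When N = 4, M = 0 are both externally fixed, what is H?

4

The joint intervention fixes N = 4, M = 0, removing each variable's own equation.
K = min(M, N) + 4  [with M=0, N=4]  = 4
H = |M - K|  [with M=0, K=4]  = 4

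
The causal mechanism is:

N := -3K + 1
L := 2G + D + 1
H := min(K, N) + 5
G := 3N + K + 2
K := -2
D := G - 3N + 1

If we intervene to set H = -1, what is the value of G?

The intervention breaks the incoming arrows to H: H := min(K, N) + 5 no longer applies, and H = -1.
G is not downstream of the intervention, so its value is determined by the original equations.
N = -3K + 1  [with K=-2]  = 7
G = 3N + K + 2  [with N=7, K=-2]  = 21

21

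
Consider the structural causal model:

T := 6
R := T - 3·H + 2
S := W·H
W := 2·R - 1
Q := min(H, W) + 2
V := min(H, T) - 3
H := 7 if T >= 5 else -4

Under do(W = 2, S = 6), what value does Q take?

Under do(W = 2, S = 6), each intervened variable's structural equation is replaced by its fixed value.
H = 7 if T >= 5 else -4  [with T=6]  = 7
Q = min(H, W) + 2  [with H=7, W=2]  = 4

4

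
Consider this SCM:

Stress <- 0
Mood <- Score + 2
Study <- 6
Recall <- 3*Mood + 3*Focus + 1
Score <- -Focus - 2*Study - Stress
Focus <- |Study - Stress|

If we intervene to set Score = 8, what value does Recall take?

Under do(Score=8), the mechanism Score <- -Focus - 2*Study - Stress is discarded; Score is fixed at 8.
Focus = |Study - Stress|  [with Study=6, Stress=0]  = 6
Mood = Score + 2  [with Score=8]  = 10
Recall = 3*Mood + 3*Focus + 1  [with Mood=10, Focus=6]  = 49

49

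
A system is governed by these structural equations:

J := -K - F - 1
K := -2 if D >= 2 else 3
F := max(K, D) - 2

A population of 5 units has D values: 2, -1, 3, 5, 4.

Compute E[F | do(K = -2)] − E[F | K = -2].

Under do(K=-2), K's equation is replaced by K=-2 for every unit. Per-unit F: 0, -3, 1, 3, 2. Mean = 0.6.
Conditioning on K=-2 selects the 4 unit(s) with D ∈ {2, 3, 5, 4}. Their F values: 0, 1, 3, 2. Mean = 1.5.
Difference = 0.6 − 1.5 = -0.9.

-0.9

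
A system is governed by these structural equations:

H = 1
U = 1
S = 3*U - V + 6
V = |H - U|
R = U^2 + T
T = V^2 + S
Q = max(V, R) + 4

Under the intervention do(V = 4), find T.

do(V=4) replaces the equation V = |H - U| with the constant V = 4.
S = 3*U - V + 6  [with U=1, V=4]  = 5
T = V^2 + S  [with V=4, S=5]  = 21

21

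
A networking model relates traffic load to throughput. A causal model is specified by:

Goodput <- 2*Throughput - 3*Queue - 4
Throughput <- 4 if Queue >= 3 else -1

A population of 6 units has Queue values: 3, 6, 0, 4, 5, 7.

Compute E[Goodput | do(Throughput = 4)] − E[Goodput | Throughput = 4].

Under do(Throughput=4), Throughput's equation is replaced by Throughput=4 for every unit. Per-unit Goodput: -5, -14, 4, -8, -11, -17. Mean = -8.5.
Conditioning on Throughput=4 selects the 5 unit(s) with Queue ∈ {3, 6, 4, 5, 7}. Their Goodput values: -5, -14, -8, -11, -17. Mean = -11.
Difference = -8.5 − (-11) = 2.5.

2.5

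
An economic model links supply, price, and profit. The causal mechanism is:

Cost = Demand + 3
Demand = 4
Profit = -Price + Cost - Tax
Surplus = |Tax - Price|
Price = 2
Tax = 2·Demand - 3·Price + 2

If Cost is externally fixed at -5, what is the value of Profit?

do(Cost=-5) replaces the equation Cost = Demand + 3 with the constant Cost = -5.
Tax = 2·Demand - 3·Price + 2  [with Demand=4, Price=2]  = 4
Profit = -Price + Cost - Tax  [with Price=2, Cost=-5, Tax=4]  = -11

-11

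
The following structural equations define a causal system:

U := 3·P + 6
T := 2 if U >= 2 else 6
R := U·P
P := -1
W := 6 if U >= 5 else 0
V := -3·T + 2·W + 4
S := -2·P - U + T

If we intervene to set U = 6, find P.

Under do(U=6), the mechanism U := 3·P + 6 is discarded; U is fixed at 6.
P is not downstream of the intervention, so its value is determined by the original equations.

-1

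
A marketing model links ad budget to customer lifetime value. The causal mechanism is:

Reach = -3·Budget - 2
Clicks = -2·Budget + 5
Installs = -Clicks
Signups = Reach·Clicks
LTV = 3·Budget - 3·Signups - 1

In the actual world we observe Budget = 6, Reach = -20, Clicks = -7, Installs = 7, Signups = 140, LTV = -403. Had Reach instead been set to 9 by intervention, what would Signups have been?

do(Reach=9) replaces the equation Reach = -3·Budget - 2 with the constant Reach = 9.
Clicks = -2·Budget + 5  [with Budget=6]  = -7
Signups = Reach·Clicks  [with Reach=9, Clicks=-7]  = -63

-63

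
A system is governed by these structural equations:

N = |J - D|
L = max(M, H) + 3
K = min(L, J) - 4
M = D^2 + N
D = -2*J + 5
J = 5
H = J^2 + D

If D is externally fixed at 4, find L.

32

Under do(D=4), the mechanism D = -2*J + 5 is discarded; D is fixed at 4.
H = J^2 + D  [with J=5, D=4]  = 29
N = |J - D|  [with J=5, D=4]  = 1
M = D^2 + N  [with D=4, N=1]  = 17
L = max(M, H) + 3  [with M=17, H=29]  = 32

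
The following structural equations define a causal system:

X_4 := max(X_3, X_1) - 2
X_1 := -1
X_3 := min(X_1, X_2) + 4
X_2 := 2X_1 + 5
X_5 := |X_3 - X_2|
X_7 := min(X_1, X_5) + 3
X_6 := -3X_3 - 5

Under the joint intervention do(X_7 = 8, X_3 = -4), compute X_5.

Under do(X_7 = 8, X_3 = -4), each intervened variable's structural equation is replaced by its fixed value.
X_2 = 2X_1 + 5  [with X_1=-1]  = 3
X_5 = |X_3 - X_2|  [with X_3=-4, X_2=3]  = 7

7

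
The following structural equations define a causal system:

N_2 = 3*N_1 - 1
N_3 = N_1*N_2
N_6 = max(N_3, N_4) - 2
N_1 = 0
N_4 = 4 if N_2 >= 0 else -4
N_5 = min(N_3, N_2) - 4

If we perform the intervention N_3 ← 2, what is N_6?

The intervention breaks the incoming arrows to N_3: N_3 = N_1*N_2 no longer applies, and N_3 = 2.
N_2 = 3*N_1 - 1  [with N_1=0]  = -1
N_4 = 4 if N_2 >= 0 else -4  [with N_2=-1]  = -4
N_6 = max(N_3, N_4) - 2  [with N_3=2, N_4=-4]  = 0

0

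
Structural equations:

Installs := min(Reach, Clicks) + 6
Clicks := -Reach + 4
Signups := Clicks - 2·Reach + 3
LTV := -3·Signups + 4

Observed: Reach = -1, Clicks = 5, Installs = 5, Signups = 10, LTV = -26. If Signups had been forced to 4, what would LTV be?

-8

Intervening sets Signups = 4 and removes its equation (Signups := Clicks - 2·Reach + 3).
LTV = -3·Signups + 4  [with Signups=4]  = -8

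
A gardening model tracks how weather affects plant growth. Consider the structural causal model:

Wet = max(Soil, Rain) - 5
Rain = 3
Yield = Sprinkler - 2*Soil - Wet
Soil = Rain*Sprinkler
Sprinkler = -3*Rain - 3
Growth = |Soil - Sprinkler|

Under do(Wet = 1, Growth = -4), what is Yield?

The joint intervention fixes Wet = 1, Growth = -4, removing each variable's own equation.
Sprinkler = -3*Rain - 3  [with Rain=3]  = -12
Soil = Rain*Sprinkler  [with Rain=3, Sprinkler=-12]  = -36
Yield = Sprinkler - 2*Soil - Wet  [with Sprinkler=-12, Soil=-36, Wet=1]  = 59

59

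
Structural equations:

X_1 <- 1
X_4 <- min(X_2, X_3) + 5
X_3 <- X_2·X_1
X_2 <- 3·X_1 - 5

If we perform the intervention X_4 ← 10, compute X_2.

-2

The intervention breaks the incoming arrows to X_4: X_4 <- min(X_2, X_3) + 5 no longer applies, and X_4 = 10.
Since X_2 is not a descendant of the intervened variable, it is unaffected.
X_2 = 3·X_1 - 5  [with X_1=1]  = -2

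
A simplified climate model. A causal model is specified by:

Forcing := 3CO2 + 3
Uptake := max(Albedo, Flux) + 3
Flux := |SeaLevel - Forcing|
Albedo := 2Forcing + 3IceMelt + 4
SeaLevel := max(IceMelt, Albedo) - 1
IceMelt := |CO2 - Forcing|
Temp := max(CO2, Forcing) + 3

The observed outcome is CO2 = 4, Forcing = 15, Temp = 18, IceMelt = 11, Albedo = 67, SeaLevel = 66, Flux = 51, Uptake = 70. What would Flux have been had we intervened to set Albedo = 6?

5

Under do(Albedo=6), the mechanism Albedo := 2Forcing + 3IceMelt + 4 is discarded; Albedo is fixed at 6.
Forcing = 3CO2 + 3  [with CO2=4]  = 15
IceMelt = |CO2 - Forcing|  [with CO2=4, Forcing=15]  = 11
SeaLevel = max(IceMelt, Albedo) - 1  [with IceMelt=11, Albedo=6]  = 10
Flux = |SeaLevel - Forcing|  [with SeaLevel=10, Forcing=15]  = 5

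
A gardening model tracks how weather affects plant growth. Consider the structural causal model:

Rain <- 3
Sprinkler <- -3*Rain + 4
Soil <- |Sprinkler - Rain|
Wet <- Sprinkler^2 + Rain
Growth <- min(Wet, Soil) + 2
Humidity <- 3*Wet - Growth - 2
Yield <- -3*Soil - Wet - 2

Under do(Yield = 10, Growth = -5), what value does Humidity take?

Setting Yield = 10, Growth = -5 by intervention discards those variables' equations.
Sprinkler = -3*Rain + 4  [with Rain=3]  = -5
Wet = Sprinkler^2 + Rain  [with Sprinkler=-5, Rain=3]  = 28
Humidity = 3*Wet - Growth - 2  [with Wet=28, Growth=-5]  = 87

87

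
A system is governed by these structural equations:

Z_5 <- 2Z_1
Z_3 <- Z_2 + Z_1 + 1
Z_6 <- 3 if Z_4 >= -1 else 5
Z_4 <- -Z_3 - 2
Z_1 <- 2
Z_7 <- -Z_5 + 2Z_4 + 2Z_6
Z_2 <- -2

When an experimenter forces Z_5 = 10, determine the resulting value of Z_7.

-6

Under do(Z_5=10), the mechanism Z_5 <- 2Z_1 is discarded; Z_5 is fixed at 10.
Z_3 = Z_2 + Z_1 + 1  [with Z_2=-2, Z_1=2]  = 1
Z_4 = -Z_3 - 2  [with Z_3=1]  = -3
Z_6 = 3 if Z_4 >= -1 else 5  [with Z_4=-3]  = 5
Z_7 = -Z_5 + 2Z_4 + 2Z_6  [with Z_5=10, Z_4=-3, Z_6=5]  = -6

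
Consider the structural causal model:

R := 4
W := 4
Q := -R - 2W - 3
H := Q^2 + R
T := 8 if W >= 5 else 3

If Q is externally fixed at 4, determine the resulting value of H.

The intervention breaks the incoming arrows to Q: Q := -R - 2W - 3 no longer applies, and Q = 4.
H = Q^2 + R  [with Q=4, R=4]  = 20

20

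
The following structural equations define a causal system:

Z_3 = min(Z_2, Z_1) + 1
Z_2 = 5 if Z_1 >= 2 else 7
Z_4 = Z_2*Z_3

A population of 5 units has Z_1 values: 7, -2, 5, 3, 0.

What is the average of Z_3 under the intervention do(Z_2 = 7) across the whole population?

3.6

The intervention sets Z_2=7 in all 5 units regardless of Z_1. Recomputing Z_3 per unit gives 8, -1, 6, 4, 1; average 3.6.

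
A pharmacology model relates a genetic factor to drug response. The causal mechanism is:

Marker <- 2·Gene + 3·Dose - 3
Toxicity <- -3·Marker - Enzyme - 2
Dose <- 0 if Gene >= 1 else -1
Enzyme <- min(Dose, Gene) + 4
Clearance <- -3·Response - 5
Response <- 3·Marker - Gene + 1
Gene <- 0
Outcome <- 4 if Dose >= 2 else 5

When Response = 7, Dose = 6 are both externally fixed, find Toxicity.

The joint intervention fixes Response = 7, Dose = 6, removing each variable's own equation.
Enzyme = min(Dose, Gene) + 4  [with Dose=6, Gene=0]  = 4
Marker = 2·Gene + 3·Dose - 3  [with Gene=0, Dose=6]  = 15
Toxicity = -3·Marker - Enzyme - 2  [with Marker=15, Enzyme=4]  = -51

-51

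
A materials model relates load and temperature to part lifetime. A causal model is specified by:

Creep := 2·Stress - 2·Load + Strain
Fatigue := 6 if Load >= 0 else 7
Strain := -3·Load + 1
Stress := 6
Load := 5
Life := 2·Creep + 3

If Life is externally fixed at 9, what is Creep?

-12

do(Life=9) replaces the equation Life := 2·Creep + 3 with the constant Life = 9.
No directed path runs from Life to Creep, so Creep keeps its natural value.
Strain = -3·Load + 1  [with Load=5]  = -14
Creep = 2·Stress - 2·Load + Strain  [with Stress=6, Load=5, Strain=-14]  = -12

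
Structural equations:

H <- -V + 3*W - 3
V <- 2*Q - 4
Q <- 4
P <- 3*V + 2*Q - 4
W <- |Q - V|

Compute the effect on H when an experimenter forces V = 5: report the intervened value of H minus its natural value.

2

do(V=5) replaces the equation V <- 2*Q - 4 with the constant V = 5.
W = |Q - V|  [with Q=4, V=5]  = 1
H = -V + 3*W - 3  [with V=5, W=1]  = -5
Without intervention: V = 2*Q - 4  [with Q=4]  = 4; W = |Q - V|  [with Q=4, V=4]  = 0; H = -V + 3*W - 3  [with V=4, W=0]  = -7.
Change = -5 − (-7) = 2.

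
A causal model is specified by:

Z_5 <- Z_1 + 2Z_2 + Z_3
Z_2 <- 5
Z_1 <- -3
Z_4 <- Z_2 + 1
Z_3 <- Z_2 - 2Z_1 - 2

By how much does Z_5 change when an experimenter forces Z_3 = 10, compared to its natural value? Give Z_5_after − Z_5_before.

1

do(Z_3=10) replaces the equation Z_3 <- Z_2 - 2Z_1 - 2 with the constant Z_3 = 10.
Z_5 = Z_1 + 2Z_2 + Z_3  [with Z_1=-3, Z_2=5, Z_3=10]  = 17
Without intervention: Z_3 = Z_2 - 2Z_1 - 2  [with Z_2=5, Z_1=-3]  = 9; Z_5 = Z_1 + 2Z_2 + Z_3  [with Z_1=-3, Z_2=5, Z_3=9]  = 16.
Change = 17 − 16 = 1.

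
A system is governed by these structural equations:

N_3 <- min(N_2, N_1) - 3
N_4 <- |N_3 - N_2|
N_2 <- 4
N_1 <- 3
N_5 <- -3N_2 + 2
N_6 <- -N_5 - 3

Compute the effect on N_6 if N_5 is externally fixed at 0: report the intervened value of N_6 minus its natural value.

-10

The intervention breaks the incoming arrows to N_5: N_5 <- -3N_2 + 2 no longer applies, and N_5 = 0.
N_6 = -N_5 - 3  [with N_5=0]  = -3
Without intervention: N_5 = -3N_2 + 2  [with N_2=4]  = -10; N_6 = -N_5 - 3  [with N_5=-10]  = 7.
Change = -3 − 7 = -10.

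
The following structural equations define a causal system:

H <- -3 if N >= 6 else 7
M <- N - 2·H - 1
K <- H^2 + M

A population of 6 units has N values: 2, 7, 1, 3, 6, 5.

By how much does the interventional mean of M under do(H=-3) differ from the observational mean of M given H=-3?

-2.5

Under do(H=-3), H's equation is replaced by H=-3 for every unit. Per-unit M: 7, 12, 6, 8, 11, 10. Mean = 9.
E[M|H=-3] averages over only the 2 units with H=-3 (N = 7, 6): M = 12, 11, mean 11.5.
Difference = 9 − 11.5 = -2.5.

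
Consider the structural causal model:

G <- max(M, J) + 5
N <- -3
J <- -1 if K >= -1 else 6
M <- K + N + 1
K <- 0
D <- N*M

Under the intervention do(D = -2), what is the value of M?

-2

do(D=-2) replaces the equation D <- N*M with the constant D = -2.
M is not downstream of the intervention, so its value is determined by the original equations.
M = K + N + 1  [with K=0, N=-3]  = -2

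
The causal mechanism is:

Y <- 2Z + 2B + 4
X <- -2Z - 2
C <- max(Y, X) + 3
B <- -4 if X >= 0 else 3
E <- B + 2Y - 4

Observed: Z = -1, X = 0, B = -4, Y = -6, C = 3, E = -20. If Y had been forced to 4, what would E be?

0

Under do(Y=4), the mechanism Y <- 2Z + 2B + 4 is discarded; Y is fixed at 4.
X = -2Z - 2  [with Z=-1]  = 0
B = -4 if X >= 0 else 3  [with X=0]  = -4
E = B + 2Y - 4  [with B=-4, Y=4]  = 0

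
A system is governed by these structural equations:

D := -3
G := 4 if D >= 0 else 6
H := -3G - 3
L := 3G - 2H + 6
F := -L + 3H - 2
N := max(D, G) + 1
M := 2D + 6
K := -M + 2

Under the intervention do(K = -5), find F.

-131

do(K=-5) replaces the equation K := -M + 2 with the constant K = -5.
F is not downstream of the intervention, so its value is determined by the original equations.
G = 4 if D >= 0 else 6  [with D=-3]  = 6
H = -3G - 3  [with G=6]  = -21
L = 3G - 2H + 6  [with G=6, H=-21]  = 66
F = -L + 3H - 2  [with L=66, H=-21]  = -131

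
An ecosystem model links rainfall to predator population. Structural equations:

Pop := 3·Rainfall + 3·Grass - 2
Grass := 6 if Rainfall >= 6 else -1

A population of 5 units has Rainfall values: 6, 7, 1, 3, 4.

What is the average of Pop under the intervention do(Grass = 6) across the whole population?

Every unit gets Grass=6 under the intervention. Pop values become 34, 37, 19, 25, 28; E[Pop|do(Grass=6)] = 28.6.

28.6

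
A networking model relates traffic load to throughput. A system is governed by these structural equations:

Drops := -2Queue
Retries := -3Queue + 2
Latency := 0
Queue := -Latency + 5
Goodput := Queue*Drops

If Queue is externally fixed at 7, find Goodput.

-98

do(Queue=7) replaces the equation Queue := -Latency + 5 with the constant Queue = 7.
Drops = -2Queue  [with Queue=7]  = -14
Goodput = Queue*Drops  [with Queue=7, Drops=-14]  = -98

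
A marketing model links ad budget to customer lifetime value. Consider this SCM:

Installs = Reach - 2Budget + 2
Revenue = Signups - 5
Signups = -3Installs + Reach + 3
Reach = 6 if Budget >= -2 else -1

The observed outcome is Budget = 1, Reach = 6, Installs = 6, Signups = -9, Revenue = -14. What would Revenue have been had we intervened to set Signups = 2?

Intervening sets Signups = 2 and removes its equation (Signups = -3Installs + Reach + 3).
Revenue = Signups - 5  [with Signups=2]  = -3

-3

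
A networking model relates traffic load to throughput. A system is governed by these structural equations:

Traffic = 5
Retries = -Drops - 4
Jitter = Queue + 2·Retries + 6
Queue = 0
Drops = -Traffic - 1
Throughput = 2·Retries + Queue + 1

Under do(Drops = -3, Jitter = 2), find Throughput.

-1

Setting Drops = -3, Jitter = 2 by intervention discards those variables' equations.
Retries = -Drops - 4  [with Drops=-3]  = -1
Throughput = 2·Retries + Queue + 1  [with Retries=-1, Queue=0]  = -1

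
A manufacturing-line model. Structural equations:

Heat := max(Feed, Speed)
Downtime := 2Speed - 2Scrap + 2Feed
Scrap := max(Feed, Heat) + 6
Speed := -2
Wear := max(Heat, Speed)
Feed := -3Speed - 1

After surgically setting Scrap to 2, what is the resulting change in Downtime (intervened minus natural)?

18

The intervention breaks the incoming arrows to Scrap: Scrap := max(Feed, Heat) + 6 no longer applies, and Scrap = 2.
Feed = -3Speed - 1  [with Speed=-2]  = 5
Downtime = 2Speed - 2Scrap + 2Feed  [with Speed=-2, Scrap=2, Feed=5]  = 2
Without intervention: Feed = -3Speed - 1  [with Speed=-2]  = 5; Heat = max(Feed, Speed)  [with Feed=5, Speed=-2]  = 5; Scrap = max(Feed, Heat) + 6  [with Feed=5, Heat=5]  = 11; Downtime = 2Speed - 2Scrap + 2Feed  [with Speed=-2, Scrap=11, Feed=5]  = -16.
Change = 2 − (-16) = 18.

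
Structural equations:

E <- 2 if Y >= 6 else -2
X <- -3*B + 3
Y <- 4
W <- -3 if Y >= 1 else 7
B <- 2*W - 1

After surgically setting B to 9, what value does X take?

-24

Intervening sets B = 9 and removes its equation (B <- 2*W - 1).
X = -3*B + 3  [with B=9]  = -24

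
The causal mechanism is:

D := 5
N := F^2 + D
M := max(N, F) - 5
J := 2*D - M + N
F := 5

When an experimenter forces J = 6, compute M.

25

The intervention breaks the incoming arrows to J: J := 2*D - M + N no longer applies, and J = 6.
Since M is not a descendant of the intervened variable, it is unaffected.
N = F^2 + D  [with F=5, D=5]  = 30
M = max(N, F) - 5  [with N=30, F=5]  = 25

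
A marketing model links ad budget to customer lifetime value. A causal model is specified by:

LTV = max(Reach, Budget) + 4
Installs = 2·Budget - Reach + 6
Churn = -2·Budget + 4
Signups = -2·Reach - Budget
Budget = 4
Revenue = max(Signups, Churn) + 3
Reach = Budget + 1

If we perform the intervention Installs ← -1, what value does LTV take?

The intervention breaks the incoming arrows to Installs: Installs = 2·Budget - Reach + 6 no longer applies, and Installs = -1.
LTV is not downstream of the intervention, so its value is determined by the original equations.
Reach = Budget + 1  [with Budget=4]  = 5
LTV = max(Reach, Budget) + 4  [with Reach=5, Budget=4]  = 9

9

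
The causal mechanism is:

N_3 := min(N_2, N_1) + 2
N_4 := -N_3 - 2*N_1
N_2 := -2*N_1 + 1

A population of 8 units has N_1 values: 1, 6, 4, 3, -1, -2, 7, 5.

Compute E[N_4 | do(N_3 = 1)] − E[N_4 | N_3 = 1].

-5.75

do(N_3=1) breaks N_3's dependence on N_1. With N_3=1 fixed, N_4 across the units is -3, -13, -9, -7, 1, 3, -15, -11, mean -6.75.
Conditioning on N_3=1 selects the 2 unit(s) with N_1 ∈ {1, -1}. Their N_4 values: -3, 1. Mean = -1.
Difference = -6.75 − (-1) = -5.75.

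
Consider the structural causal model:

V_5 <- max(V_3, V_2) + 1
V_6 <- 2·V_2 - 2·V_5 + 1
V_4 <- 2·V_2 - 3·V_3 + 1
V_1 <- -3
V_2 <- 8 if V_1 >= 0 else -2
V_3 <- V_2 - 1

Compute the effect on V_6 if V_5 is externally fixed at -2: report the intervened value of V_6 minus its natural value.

2

The intervention breaks the incoming arrows to V_5: V_5 <- max(V_3, V_2) + 1 no longer applies, and V_5 = -2.
V_2 = 8 if V_1 >= 0 else -2  [with V_1=-3]  = -2
V_6 = 2·V_2 - 2·V_5 + 1  [with V_2=-2, V_5=-2]  = 1
Without intervention: V_2 = 8 if V_1 >= 0 else -2  [with V_1=-3]  = -2; V_3 = V_2 - 1  [with V_2=-2]  = -3; V_5 = max(V_3, V_2) + 1  [with V_3=-3, V_2=-2]  = -1; V_6 = 2·V_2 - 2·V_5 + 1  [with V_2=-2, V_5=-1]  = -1.
Change = 1 − (-1) = 2.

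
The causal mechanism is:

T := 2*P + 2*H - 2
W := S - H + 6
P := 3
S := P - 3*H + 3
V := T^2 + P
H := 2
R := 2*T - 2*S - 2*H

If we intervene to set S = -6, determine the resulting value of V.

The intervention breaks the incoming arrows to S: S := P - 3*H + 3 no longer applies, and S = -6.
No directed path runs from S to V, so V keeps its natural value.
T = 2*P + 2*H - 2  [with P=3, H=2]  = 8
V = T^2 + P  [with T=8, P=3]  = 67

67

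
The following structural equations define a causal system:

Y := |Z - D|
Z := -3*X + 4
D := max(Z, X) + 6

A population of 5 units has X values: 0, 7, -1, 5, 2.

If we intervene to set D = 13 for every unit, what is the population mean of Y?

Under do(D=13), D's equation is replaced by D=13 for every unit. Per-unit Y: 9, 30, 6, 24, 15. Mean = 16.8.

16.8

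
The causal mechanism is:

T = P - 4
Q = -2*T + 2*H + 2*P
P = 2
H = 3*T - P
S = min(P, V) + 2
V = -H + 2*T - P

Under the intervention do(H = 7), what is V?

-13

do(H=7) replaces the equation H = 3*T - P with the constant H = 7.
T = P - 4  [with P=2]  = -2
V = -H + 2*T - P  [with H=7, T=-2, P=2]  = -13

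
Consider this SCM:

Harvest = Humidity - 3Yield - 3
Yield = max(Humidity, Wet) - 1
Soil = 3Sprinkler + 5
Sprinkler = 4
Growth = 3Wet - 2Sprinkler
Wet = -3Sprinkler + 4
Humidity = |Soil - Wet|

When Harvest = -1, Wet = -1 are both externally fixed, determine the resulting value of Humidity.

Under do(Harvest = -1, Wet = -1), each intervened variable's structural equation is replaced by its fixed value.
Soil = 3Sprinkler + 5  [with Sprinkler=4]  = 17
Humidity = |Soil - Wet|  [with Soil=17, Wet=-1]  = 18

18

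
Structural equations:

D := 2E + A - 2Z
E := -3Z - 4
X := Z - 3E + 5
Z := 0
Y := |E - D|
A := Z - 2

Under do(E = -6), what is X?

23

The intervention breaks the incoming arrows to E: E := -3Z - 4 no longer applies, and E = -6.
X = Z - 3E + 5  [with Z=0, E=-6]  = 23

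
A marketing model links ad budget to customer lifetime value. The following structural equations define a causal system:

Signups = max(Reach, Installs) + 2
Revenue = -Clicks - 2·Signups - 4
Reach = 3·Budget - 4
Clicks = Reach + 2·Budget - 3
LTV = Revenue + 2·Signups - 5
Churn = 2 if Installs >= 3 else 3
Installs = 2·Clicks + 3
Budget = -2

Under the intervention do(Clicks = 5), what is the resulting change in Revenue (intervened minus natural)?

-68

The intervention breaks the incoming arrows to Clicks: Clicks = Reach + 2·Budget - 3 no longer applies, and Clicks = 5.
Reach = 3·Budget - 4  [with Budget=-2]  = -10
Installs = 2·Clicks + 3  [with Clicks=5]  = 13
Signups = max(Reach, Installs) + 2  [with Reach=-10, Installs=13]  = 15
Revenue = -Clicks - 2·Signups - 4  [with Clicks=5, Signups=15]  = -39
Without intervention: Reach = 3·Budget - 4  [with Budget=-2]  = -10; Clicks = Reach + 2·Budget - 3  [with Reach=-10, Budget=-2]  = -17; Installs = 2·Clicks + 3  [with Clicks=-17]  = -31; Signups = max(Reach, Installs) + 2  [with Reach=-10, Installs=-31]  = -8; Revenue = -Clicks - 2·Signups - 4  [with Clicks=-17, Signups=-8]  = 29.
Change = -39 − 29 = -68.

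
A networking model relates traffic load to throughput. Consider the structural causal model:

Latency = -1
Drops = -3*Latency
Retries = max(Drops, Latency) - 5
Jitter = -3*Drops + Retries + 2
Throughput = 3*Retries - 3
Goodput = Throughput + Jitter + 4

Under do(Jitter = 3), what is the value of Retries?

Under do(Jitter=3), the mechanism Jitter = -3*Drops + Retries + 2 is discarded; Jitter is fixed at 3.
Since Retries is not a descendant of the intervened variable, it is unaffected.
Drops = -3*Latency  [with Latency=-1]  = 3
Retries = max(Drops, Latency) - 5  [with Drops=3, Latency=-1]  = -2

-2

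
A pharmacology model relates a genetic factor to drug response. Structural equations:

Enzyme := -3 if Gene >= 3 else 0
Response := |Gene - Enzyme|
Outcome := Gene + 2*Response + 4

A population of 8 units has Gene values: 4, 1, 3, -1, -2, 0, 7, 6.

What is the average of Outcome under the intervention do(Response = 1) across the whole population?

8.25

The intervention sets Response=1 in all 8 units regardless of Gene. Recomputing Outcome per unit gives 10, 7, 9, 5, 4, 6, 13, 12; average 8.25.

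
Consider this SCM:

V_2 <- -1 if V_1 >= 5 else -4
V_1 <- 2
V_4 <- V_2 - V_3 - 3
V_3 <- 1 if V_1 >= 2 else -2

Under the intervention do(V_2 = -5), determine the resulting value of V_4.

Under do(V_2=-5), the mechanism V_2 <- -1 if V_1 >= 5 else -4 is discarded; V_2 is fixed at -5.
V_3 = 1 if V_1 >= 2 else -2  [with V_1=2]  = 1
V_4 = V_2 - V_3 - 3  [with V_2=-5, V_3=1]  = -9

-9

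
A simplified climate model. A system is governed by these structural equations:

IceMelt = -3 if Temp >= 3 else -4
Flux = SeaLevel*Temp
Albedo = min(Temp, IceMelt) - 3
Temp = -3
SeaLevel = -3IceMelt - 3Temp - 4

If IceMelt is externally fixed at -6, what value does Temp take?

Under do(IceMelt=-6), the mechanism IceMelt = -3 if Temp >= 3 else -4 is discarded; IceMelt is fixed at -6.
Temp is not downstream of the intervention, so its value is determined by the original equations.

-3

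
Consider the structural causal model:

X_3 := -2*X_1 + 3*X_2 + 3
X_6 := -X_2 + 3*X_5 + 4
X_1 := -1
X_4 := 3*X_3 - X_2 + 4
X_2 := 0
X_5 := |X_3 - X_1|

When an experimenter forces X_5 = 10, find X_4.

The intervention breaks the incoming arrows to X_5: X_5 := |X_3 - X_1| no longer applies, and X_5 = 10.
Since X_4 is not a descendant of the intervened variable, it is unaffected.
X_3 = -2*X_1 + 3*X_2 + 3  [with X_1=-1, X_2=0]  = 5
X_4 = 3*X_3 - X_2 + 4  [with X_3=5, X_2=0]  = 19

19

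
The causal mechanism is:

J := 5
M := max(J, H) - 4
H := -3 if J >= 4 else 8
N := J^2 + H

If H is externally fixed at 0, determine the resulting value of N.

The intervention breaks the incoming arrows to H: H := -3 if J >= 4 else 8 no longer applies, and H = 0.
N = J^2 + H  [with J=5, H=0]  = 25

25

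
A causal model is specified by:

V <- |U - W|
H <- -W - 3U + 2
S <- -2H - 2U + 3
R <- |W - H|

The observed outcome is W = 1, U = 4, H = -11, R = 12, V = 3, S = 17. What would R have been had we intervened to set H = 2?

1

The intervention breaks the incoming arrows to H: H <- -W - 3U + 2 no longer applies, and H = 2.
R = |W - H|  [with W=1, H=2]  = 1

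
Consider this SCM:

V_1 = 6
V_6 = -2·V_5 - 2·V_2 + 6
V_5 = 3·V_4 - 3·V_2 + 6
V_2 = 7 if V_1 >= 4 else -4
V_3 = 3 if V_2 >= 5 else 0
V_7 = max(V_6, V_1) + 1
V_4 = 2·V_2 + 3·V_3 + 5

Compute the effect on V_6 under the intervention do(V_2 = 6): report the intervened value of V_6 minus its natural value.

8

Under do(V_2=6), the mechanism V_2 = 7 if V_1 >= 4 else -4 is discarded; V_2 is fixed at 6.
V_3 = 3 if V_2 >= 5 else 0  [with V_2=6]  = 3
V_4 = 2·V_2 + 3·V_3 + 5  [with V_2=6, V_3=3]  = 26
V_5 = 3·V_4 - 3·V_2 + 6  [with V_4=26, V_2=6]  = 66
V_6 = -2·V_5 - 2·V_2 + 6  [with V_5=66, V_2=6]  = -138
Without intervention: V_2 = 7 if V_1 >= 4 else -4  [with V_1=6]  = 7; V_3 = 3 if V_2 >= 5 else 0  [with V_2=7]  = 3; V_4 = 2·V_2 + 3·V_3 + 5  [with V_2=7, V_3=3]  = 28; V_5 = 3·V_4 - 3·V_2 + 6  [with V_4=28, V_2=7]  = 69; V_6 = -2·V_5 - 2·V_2 + 6  [with V_5=69, V_2=7]  = -146.
Change = -138 − (-146) = 8.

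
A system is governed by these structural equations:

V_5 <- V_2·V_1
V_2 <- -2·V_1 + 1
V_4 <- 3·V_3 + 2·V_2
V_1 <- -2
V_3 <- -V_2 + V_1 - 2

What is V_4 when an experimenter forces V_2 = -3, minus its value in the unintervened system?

Under do(V_2=-3), the mechanism V_2 <- -2·V_1 + 1 is discarded; V_2 is fixed at -3.
V_3 = -V_2 + V_1 - 2  [with V_2=-3, V_1=-2]  = -1
V_4 = 3·V_3 + 2·V_2  [with V_3=-1, V_2=-3]  = -9
Without intervention: V_2 = -2·V_1 + 1  [with V_1=-2]  = 5; V_3 = -V_2 + V_1 - 2  [with V_2=5, V_1=-2]  = -9; V_4 = 3·V_3 + 2·V_2  [with V_3=-9, V_2=5]  = -17.
Change = -9 − (-17) = 8.

8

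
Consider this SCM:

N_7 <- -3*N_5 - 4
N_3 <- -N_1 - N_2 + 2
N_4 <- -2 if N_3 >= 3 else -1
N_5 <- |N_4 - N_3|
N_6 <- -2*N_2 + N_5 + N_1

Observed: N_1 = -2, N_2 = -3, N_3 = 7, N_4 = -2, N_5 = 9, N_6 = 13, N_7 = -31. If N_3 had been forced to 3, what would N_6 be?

9

The intervention breaks the incoming arrows to N_3: N_3 <- -N_1 - N_2 + 2 no longer applies, and N_3 = 3.
N_4 = -2 if N_3 >= 3 else -1  [with N_3=3]  = -2
N_5 = |N_4 - N_3|  [with N_4=-2, N_3=3]  = 5
N_6 = -2*N_2 + N_5 + N_1  [with N_2=-3, N_5=5, N_1=-2]  = 9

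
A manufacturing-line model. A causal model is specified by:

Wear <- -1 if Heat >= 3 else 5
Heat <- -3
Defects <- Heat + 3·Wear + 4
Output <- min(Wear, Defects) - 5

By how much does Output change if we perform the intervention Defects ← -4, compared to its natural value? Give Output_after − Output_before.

-9

The intervention breaks the incoming arrows to Defects: Defects <- Heat + 3·Wear + 4 no longer applies, and Defects = -4.
Wear = -1 if Heat >= 3 else 5  [with Heat=-3]  = 5
Output = min(Wear, Defects) - 5  [with Wear=5, Defects=-4]  = -9
Without intervention: Wear = -1 if Heat >= 3 else 5  [with Heat=-3]  = 5; Defects = Heat + 3·Wear + 4  [with Heat=-3, Wear=5]  = 16; Output = min(Wear, Defects) - 5  [with Wear=5, Defects=16]  = 0.
Change = -9 − 0 = -9.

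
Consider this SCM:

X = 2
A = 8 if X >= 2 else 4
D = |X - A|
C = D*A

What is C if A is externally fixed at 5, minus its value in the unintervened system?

Under do(A=5), the mechanism A = 8 if X >= 2 else 4 is discarded; A is fixed at 5.
D = |X - A|  [with X=2, A=5]  = 3
C = D*A  [with D=3, A=5]  = 15
Without intervention: A = 8 if X >= 2 else 4  [with X=2]  = 8; D = |X - A|  [with X=2, A=8]  = 6; C = D*A  [with D=6, A=8]  = 48.
Change = 15 − 48 = -33.

-33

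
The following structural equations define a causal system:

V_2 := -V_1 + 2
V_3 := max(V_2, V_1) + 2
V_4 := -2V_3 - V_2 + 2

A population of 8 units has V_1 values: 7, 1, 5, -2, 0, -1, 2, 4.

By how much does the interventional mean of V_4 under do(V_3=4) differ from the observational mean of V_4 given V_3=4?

1

do(V_3=4) breaks V_3's dependence on V_1. With V_3=4 fixed, V_4 across the units is -1, -7, -3, -10, -8, -9, -6, -4, mean -6.
E[V_4|V_3=4] averages over only the 2 units with V_3=4 (V_1 = 0, 2): V_4 = -8, -6, mean -7.
Difference = -6 − (-7) = 1.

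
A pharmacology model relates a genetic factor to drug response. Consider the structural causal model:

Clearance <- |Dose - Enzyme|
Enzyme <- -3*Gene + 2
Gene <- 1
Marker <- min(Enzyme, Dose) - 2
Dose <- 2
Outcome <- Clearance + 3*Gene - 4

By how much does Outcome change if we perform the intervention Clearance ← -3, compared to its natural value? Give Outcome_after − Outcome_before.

-6

The intervention breaks the incoming arrows to Clearance: Clearance <- |Dose - Enzyme| no longer applies, and Clearance = -3.
Outcome = Clearance + 3*Gene - 4  [with Clearance=-3, Gene=1]  = -4
Without intervention: Enzyme = -3*Gene + 2  [with Gene=1]  = -1; Clearance = |Dose - Enzyme|  [with Dose=2, Enzyme=-1]  = 3; Outcome = Clearance + 3*Gene - 4  [with Clearance=3, Gene=1]  = 2.
Change = -4 − 2 = -6.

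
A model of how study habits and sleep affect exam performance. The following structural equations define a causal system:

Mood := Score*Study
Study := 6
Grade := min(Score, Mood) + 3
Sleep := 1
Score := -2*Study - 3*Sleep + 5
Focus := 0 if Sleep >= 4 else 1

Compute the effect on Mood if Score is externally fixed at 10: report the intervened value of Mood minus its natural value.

Intervening sets Score = 10 and removes its equation (Score := -2*Study - 3*Sleep + 5).
Mood = Score*Study  [with Score=10, Study=6]  = 60
Without intervention: Score = -2*Study - 3*Sleep + 5  [with Study=6, Sleep=1]  = -10; Mood = Score*Study  [with Score=-10, Study=6]  = -60.
Change = 60 − (-60) = 120.

120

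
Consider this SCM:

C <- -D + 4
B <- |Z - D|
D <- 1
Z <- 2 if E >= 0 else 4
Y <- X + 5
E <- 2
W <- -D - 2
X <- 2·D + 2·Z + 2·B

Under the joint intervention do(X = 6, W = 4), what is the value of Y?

Under do(X = 6, W = 4), each intervened variable's structural equation is replaced by its fixed value.
Y = X + 5  [with X=6]  = 11

11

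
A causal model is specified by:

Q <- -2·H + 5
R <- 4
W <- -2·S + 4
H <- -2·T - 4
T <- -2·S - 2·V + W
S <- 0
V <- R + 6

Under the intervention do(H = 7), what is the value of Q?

-9

Intervening sets H = 7 and removes its equation (H <- -2·T - 4).
Q = -2·H + 5  [with H=7]  = -9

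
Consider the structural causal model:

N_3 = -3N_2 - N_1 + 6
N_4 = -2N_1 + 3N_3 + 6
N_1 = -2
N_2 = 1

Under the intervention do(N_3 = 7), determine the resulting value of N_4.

The intervention breaks the incoming arrows to N_3: N_3 = -3N_2 - N_1 + 6 no longer applies, and N_3 = 7.
N_4 = -2N_1 + 3N_3 + 6  [with N_1=-2, N_3=7]  = 31

31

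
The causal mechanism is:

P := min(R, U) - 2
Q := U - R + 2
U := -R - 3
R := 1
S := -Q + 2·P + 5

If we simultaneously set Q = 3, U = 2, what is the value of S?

0

The joint intervention fixes Q = 3, U = 2, removing each variable's own equation.
P = min(R, U) - 2  [with R=1, U=2]  = -1
S = -Q + 2·P + 5  [with Q=3, P=-1]  = 0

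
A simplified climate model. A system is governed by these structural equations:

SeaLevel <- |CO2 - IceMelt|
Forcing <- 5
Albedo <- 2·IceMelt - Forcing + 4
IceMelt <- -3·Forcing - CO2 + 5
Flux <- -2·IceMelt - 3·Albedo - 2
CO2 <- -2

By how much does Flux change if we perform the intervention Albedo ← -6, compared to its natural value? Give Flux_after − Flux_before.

-33

Under do(Albedo=-6), the mechanism Albedo <- 2·IceMelt - Forcing + 4 is discarded; Albedo is fixed at -6.
IceMelt = -3·Forcing - CO2 + 5  [with Forcing=5, CO2=-2]  = -8
Flux = -2·IceMelt - 3·Albedo - 2  [with IceMelt=-8, Albedo=-6]  = 32
Without intervention: IceMelt = -3·Forcing - CO2 + 5  [with Forcing=5, CO2=-2]  = -8; Albedo = 2·IceMelt - Forcing + 4  [with IceMelt=-8, Forcing=5]  = -17; Flux = -2·IceMelt - 3·Albedo - 2  [with IceMelt=-8, Albedo=-17]  = 65.
Change = 32 − 65 = -33.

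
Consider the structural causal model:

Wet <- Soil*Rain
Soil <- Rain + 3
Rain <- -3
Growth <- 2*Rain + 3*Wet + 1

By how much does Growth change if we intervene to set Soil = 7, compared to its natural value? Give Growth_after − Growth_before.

-63

Under do(Soil=7), the mechanism Soil <- Rain + 3 is discarded; Soil is fixed at 7.
Wet = Soil*Rain  [with Soil=7, Rain=-3]  = -21
Growth = 2*Rain + 3*Wet + 1  [with Rain=-3, Wet=-21]  = -68
Without intervention: Soil = Rain + 3  [with Rain=-3]  = 0; Wet = Soil*Rain  [with Soil=0, Rain=-3]  = 0; Growth = 2*Rain + 3*Wet + 1  [with Rain=-3, Wet=0]  = -5.
Change = -68 − (-5) = -63.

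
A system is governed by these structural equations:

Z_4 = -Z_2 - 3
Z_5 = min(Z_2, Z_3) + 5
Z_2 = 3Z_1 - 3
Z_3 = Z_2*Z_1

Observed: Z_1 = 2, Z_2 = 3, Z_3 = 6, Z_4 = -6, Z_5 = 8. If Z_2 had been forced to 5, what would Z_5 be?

do(Z_2=5) replaces the equation Z_2 = 3Z_1 - 3 with the constant Z_2 = 5.
Z_3 = Z_2*Z_1  [with Z_2=5, Z_1=2]  = 10
Z_5 = min(Z_2, Z_3) + 5  [with Z_2=5, Z_3=10]  = 10

10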